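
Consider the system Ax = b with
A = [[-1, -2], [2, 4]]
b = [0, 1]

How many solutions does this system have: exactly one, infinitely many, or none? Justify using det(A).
No solution

det(A) = (-1)*(4) - (-2)*(2) = 0, so A is singular.
The column space of A is span(column 1) = span([-1, 2]).
b = [0, 1] is not a scalar multiple of column 1, so b ∉ column space and the system is inconsistent — no solution.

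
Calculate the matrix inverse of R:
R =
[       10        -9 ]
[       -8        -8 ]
det(R) = -152
R⁻¹ =
[     1/19    -9/152 ]
[    -1/19     -5/76 ]

For a 2×2 matrix R = [[a, b], [c, d]] with det(R) ≠ 0, R⁻¹ = (1/det(R)) * [[d, -b], [-c, a]].
det(R) = (10)*(-8) - (-9)*(-8) = -80 - 72 = -152.
R⁻¹ = (1/-152) * [[-8, 9], [8, 10]].
Dividing each entry by -152 and reducing:
R⁻¹ =
[     1/19    -9/152 ]
[    -1/19     -5/76 ]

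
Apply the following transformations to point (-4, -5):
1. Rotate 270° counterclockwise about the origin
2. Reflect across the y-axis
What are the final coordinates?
(5, 4)

Step 1: Rotate 270° → (-5, 4)
Step 2: Reflect across the y-axis → (5, 4)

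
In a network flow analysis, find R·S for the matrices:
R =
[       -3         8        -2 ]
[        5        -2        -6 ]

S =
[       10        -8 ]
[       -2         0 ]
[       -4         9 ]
RS =
[      -38         6 ]
[       78       -94 ]

Matrix multiplication: (RS)[i][j] = sum over k of R[i][k] * S[k][j].
  (RS)[0][0] = (-3)*(10) + (8)*(-2) + (-2)*(-4) = -38
  (RS)[0][1] = (-3)*(-8) + (8)*(0) + (-2)*(9) = 6
  (RS)[1][0] = (5)*(10) + (-2)*(-2) + (-6)*(-4) = 78
  (RS)[1][1] = (5)*(-8) + (-2)*(0) + (-6)*(9) = -94
RS =
[      -38         6 ]
[       78       -94 ]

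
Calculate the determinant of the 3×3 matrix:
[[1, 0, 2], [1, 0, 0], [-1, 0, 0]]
0

Expansion along first row:
det = 1·det([[0,0],[0,0]]) - 0·det([[1,0],[-1,0]]) + 2·det([[1,0],[-1,0]])
    = 1·(0·0 - 0·0) - 0·(1·0 - 0·-1) + 2·(1·0 - 0·-1)
    = 1·0 - 0·0 + 2·0
    = 0 + 0 + 0 = 0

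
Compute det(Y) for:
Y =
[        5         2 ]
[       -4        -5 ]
det(Y) = -17

For a 2×2 matrix [[a, b], [c, d]], det = a*d - b*c.
det(Y) = (5)*(-5) - (2)*(-4) = -25 + 8 = -17.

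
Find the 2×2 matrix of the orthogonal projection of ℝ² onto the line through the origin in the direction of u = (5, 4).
[[25/41, 20/41], [20/41, 16/41]]

The orthogonal projection onto the line spanned by a nonzero vector u = (a, b) has matrix P = (u uᵀ) / (uᵀ u) = (1/(a² + b²)) · [[a², ab], [ab, b²]].
Here u = (5, 4), so a² + b² = 25 + 16 = 41.
P = (1/41) · [[25, 20], [20, 16]] = [[25/41, 20/41], [20/41, 16/41]].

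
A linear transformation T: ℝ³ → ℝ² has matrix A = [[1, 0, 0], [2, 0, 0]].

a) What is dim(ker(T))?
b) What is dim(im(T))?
dim(ker) = 2, dim(im) = 1

Observe that row 2 = 2 × row 1 (so the rows are linearly dependent).
Thus rank(A) = 1 (only one linearly independent row).
dim(im(T)) = rank(A) = 1.
By the rank-nullity theorem applied to T: ℝ³ → ℝ², rank(A) + nullity(A) = 3 (the domain dimension), so dim(ker(T)) = 3 - 1 = 2.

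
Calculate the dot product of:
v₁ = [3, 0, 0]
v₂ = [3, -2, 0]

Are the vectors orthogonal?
9, No

The dot product is the sum of products of corresponding components.
v₁·v₂ = (3)*(3) + (0)*(-2) + (0)*(0) = 9 + 0 + 0 = 9.
Two vectors are orthogonal iff their dot product is 0; here the dot product is 9, so the vectors are not orthogonal.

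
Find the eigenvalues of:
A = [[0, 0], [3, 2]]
λ = 0, 2

Solve det(A - λI) = 0. For a 2×2 matrix this is λ² - (trace)λ + det = 0.
trace(A) = 0 + 2 = 2.
det(A) = (0)*(2) - (0)*(3) = 0 - 0 = 0.
Characteristic equation: λ² - (2)λ + (0) = 0.
Discriminant: (2)² - 4*(0) = 4 - 0 = 4.
Roots: λ = (2 ± √4) / 2 = 0, 2.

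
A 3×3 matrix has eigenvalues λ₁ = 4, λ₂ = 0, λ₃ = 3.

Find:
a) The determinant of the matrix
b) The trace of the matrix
det = 0, trace = 7

Two standard eigenvalue identities:
- det(A) equals the product of the eigenvalues (counted with multiplicity).
- trace(A) equals the sum of the eigenvalues.
det(A) = (4)*(0)*(3) = 0.
trace(A) = 4 + 0 + 3 = 7.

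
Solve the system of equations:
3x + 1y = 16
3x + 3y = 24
x = 4, y = 4

Use elimination (row reduction):
Equation 1: 3x + 1y = 16.
Equation 2: 3x + 3y = 24.
Multiply Eq1 by 3 and Eq2 by 3: 9x + 3y = 48;  9x + 9y = 72.
Subtract: (6)y = 24, so y = 4.
Back-substitute into Eq1: 3x + 1*(4) = 16, so x = 4.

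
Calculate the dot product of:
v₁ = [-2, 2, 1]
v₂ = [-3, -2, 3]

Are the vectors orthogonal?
5, No

The dot product is the sum of products of corresponding components.
v₁·v₂ = (-2)*(-3) + (2)*(-2) + (1)*(3) = 6 - 4 + 3 = 5.
Two vectors are orthogonal iff their dot product is 0; here the dot product is 5, so the vectors are not orthogonal.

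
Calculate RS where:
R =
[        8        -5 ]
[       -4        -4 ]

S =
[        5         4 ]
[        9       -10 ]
RS =
[       -5        82 ]
[      -56        24 ]

Matrix multiplication: (RS)[i][j] = sum over k of R[i][k] * S[k][j].
  (RS)[0][0] = (8)*(5) + (-5)*(9) = -5
  (RS)[0][1] = (8)*(4) + (-5)*(-10) = 82
  (RS)[1][0] = (-4)*(5) + (-4)*(9) = -56
  (RS)[1][1] = (-4)*(4) + (-4)*(-10) = 24
RS =
[       -5        82 ]
[      -56        24 ]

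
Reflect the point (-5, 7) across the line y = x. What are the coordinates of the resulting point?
(7, -5)

Reflection across line y = x: (-5, 7) → (7, -5)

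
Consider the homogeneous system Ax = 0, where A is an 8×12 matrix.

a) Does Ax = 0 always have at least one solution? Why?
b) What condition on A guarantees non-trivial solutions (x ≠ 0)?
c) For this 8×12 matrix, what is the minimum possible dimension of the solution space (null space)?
a) Yes, x = 0 is always a solution. b) When A has linearly dependent columns (rank < n). c) Minimum nullity = 4.

a) x = 0 satisfies A·0 = 0, so the zero vector is always a solution.
b) Non-trivial solutions exist iff the columns of A are linearly dependent, equivalently rank(A) < n (the number of columns).
c) By rank-nullity, rank(A) + nullity(A) = n = 12. Since A has only 8 rows, rank(A) ≤ 8, so nullity(A) ≥ 12 - 8 = 4.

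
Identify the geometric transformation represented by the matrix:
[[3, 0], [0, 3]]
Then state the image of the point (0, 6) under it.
uniform scaling by factor 3; image of (0, 6) is (0, 18)

This is a diagonal matrix with equal entries 3, so it scales both axes by the same factor 3.
The matrix [[3, 0], [0, 3]] represents: uniform scaling by factor 3.
Applying it to (0, 6): [3·0 + 0·6, 0·0 + 3·6] = (0, 18).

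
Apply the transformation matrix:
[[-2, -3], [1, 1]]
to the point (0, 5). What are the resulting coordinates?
(-15, 5)

Matrix multiplication:
[[-2, -3], [1, 1]] × [0, 5]ᵀ
= [-2×0 + -3×5, 1×0 + 1×5]ᵀ
= [-15.0000, 5.0000]ᵀ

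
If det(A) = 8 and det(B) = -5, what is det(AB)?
-40

Use the multiplicative property of determinants: det(AB) = det(A)*det(B).
det(AB) = (8)*(-5) = -40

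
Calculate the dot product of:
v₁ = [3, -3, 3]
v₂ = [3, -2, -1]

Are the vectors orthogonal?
12, No

The dot product is the sum of products of corresponding components.
v₁·v₂ = (3)*(3) + (-3)*(-2) + (3)*(-1) = 9 + 6 - 3 = 12.
Two vectors are orthogonal iff their dot product is 0; here the dot product is 12, so the vectors are not orthogonal.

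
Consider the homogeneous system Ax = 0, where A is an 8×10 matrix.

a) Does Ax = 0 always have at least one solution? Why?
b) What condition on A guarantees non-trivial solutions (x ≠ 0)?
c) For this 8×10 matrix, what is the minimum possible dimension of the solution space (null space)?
a) Yes, x = 0 is always a solution. b) When A has linearly dependent columns (rank < n). c) Minimum nullity = 2.

a) x = 0 satisfies A·0 = 0, so the zero vector is always a solution.
b) Non-trivial solutions exist iff the columns of A are linearly dependent, equivalently rank(A) < n (the number of columns).
c) By rank-nullity, rank(A) + nullity(A) = n = 10. Since A has only 8 rows, rank(A) ≤ 8, so nullity(A) ≥ 10 - 8 = 2.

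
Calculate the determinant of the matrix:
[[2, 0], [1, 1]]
2

For a 2×2 matrix [[a, b], [c, d]], det = ad - bc
det = (2)(1) - (0)(1) = 2 - 0 = 2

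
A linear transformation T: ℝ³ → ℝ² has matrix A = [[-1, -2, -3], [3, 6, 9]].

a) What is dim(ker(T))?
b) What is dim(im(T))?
dim(ker) = 2, dim(im) = 1

Observe that row 2 = -3 × row 1 (so the rows are linearly dependent).
Thus rank(A) = 1 (only one linearly independent row).
dim(im(T)) = rank(A) = 1.
By the rank-nullity theorem applied to T: ℝ³ → ℝ², rank(A) + nullity(A) = 3 (the domain dimension), so dim(ker(T)) = 3 - 1 = 2.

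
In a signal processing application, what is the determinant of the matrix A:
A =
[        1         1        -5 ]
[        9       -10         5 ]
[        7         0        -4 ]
det(A) = -239

Expand along row 0 (cofactor expansion): det(A) = a*(e*i - f*h) - b*(d*i - f*g) + c*(d*h - e*g), where the 3×3 is [[a, b, c], [d, e, f], [g, h, i]].
Minor M_00 = (-10)*(-4) - (5)*(0) = 40 - 0 = 40.
Minor M_01 = (9)*(-4) - (5)*(7) = -36 - 35 = -71.
Minor M_02 = (9)*(0) - (-10)*(7) = 0 + 70 = 70.
det(A) = (1)*(40) - (1)*(-71) + (-5)*(70) = 40 + 71 - 350 = -239.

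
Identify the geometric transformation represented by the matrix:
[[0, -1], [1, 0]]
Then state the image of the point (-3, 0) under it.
rotation by 90° counterclockwise; image of (-3, 0) is (0, -3)

This matches the form [[cos θ, -sin θ], [sin θ, cos θ]] of a rotation matrix; reading off cos θ and sin θ gives the angle.
The matrix [[0, -1], [1, 0]] represents: rotation by 90° counterclockwise.
Applying it to (-3, 0): [0·-3 + -1·0, 1·-3 + 0·0] = (0, -3).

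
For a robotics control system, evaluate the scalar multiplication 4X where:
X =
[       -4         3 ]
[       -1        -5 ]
4X =
[      -16        12 ]
[       -4       -20 ]

Scalar multiplication is elementwise: (4X)[i][j] = 4 * X[i][j].
  (4X)[0][0] = 4 * (-4) = -16
  (4X)[0][1] = 4 * (3) = 12
  (4X)[1][0] = 4 * (-1) = -4
  (4X)[1][1] = 4 * (-5) = -20
4X =
[      -16        12 ]
[       -4       -20 ]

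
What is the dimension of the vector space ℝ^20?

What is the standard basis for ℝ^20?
Dimension = 20; standard basis = {e_1, e_2, e_3, …, e_20}

ℝ^20 is the space of 20-tuples of real numbers; its dimension is 20.
The standard basis consists of 20 vectors: e_1, e_2, e_3, …, e_20, where e_i is the vector with 1 in position i and 0 elsewhere.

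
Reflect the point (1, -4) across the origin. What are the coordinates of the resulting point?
(-1, 4)

Reflection across origin: (1, -4) → (-1, 4)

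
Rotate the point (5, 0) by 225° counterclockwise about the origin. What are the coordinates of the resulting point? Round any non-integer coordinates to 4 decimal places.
(-3.5355, -3.5355)

Rotation matrix R(θ) = [[cos θ, -sin θ], [sin θ, cos θ]]; for θ = 225°:
R = [[-√2/2, √2/2], [-√2/2, -√2/2]]
Result: R × [5, 0]ᵀ = [-√2/2·5 + (√2/2)·0, -√2/2·5 + (-√2/2)·0]ᵀ = (-3.5355, -3.5355)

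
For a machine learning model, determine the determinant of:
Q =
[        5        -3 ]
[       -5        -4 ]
det(Q) = -35

For a 2×2 matrix [[a, b], [c, d]], det = a*d - b*c.
det(Q) = (5)*(-4) - (-3)*(-5) = -20 - 15 = -35.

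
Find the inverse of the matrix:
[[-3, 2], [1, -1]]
[[-1, -2], [-1, -3]]

For [[a,b],[c,d]], inverse = (1/det)·[[d,-b],[-c,a]]
det = -3·-1 - 2·1 = 1
Inverse = (1/1)·[[-1, -2], [-1, -3]]
        = [[-1, -2], [-1, -3]]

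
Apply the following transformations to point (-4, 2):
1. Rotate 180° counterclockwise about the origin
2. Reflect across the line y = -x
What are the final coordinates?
(2, -4)

Step 1: Rotate 180° → (4, -2)
Step 2: Reflect across the line y = -x → (2, -4)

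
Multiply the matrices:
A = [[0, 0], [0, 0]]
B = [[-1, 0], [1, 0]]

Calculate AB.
[[0, 0], [0, 0]]

Each entry (i,j) of AB = sum over k of A[i][k]*B[k][j].
(AB)[0][0] = (0)*(-1) + (0)*(1) = 0
(AB)[0][1] = (0)*(0) + (0)*(0) = 0
(AB)[1][0] = (0)*(-1) + (0)*(1) = 0
(AB)[1][1] = (0)*(0) + (0)*(0) = 0
AB = [[0, 0], [0, 0]]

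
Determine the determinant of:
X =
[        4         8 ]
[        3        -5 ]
det(X) = -44

For a 2×2 matrix [[a, b], [c, d]], det = a*d - b*c.
det(X) = (4)*(-5) - (8)*(3) = -20 - 24 = -44.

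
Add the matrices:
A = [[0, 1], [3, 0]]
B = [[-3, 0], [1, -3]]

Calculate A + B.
[[-3, 1], [4, -3]]

Add corresponding elements:
(0)+(-3)=-3
(1)+(0)=1
(3)+(1)=4
(0)+(-3)=-3
A + B = [[-3, 1], [4, -3]]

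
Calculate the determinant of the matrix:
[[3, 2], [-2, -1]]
1

For a 2×2 matrix [[a, b], [c, d]], det = ad - bc
det = (3)(-1) - (2)(-2) = -3 - -4 = 1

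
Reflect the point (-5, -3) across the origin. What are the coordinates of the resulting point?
(5, 3)

Reflection across origin: (-5, -3) → (5, 3)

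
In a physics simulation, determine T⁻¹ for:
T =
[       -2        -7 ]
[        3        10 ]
det(T) = 1
T⁻¹ =
[       10         7 ]
[       -3        -2 ]

For a 2×2 matrix T = [[a, b], [c, d]] with det(T) ≠ 0, T⁻¹ = (1/det(T)) * [[d, -b], [-c, a]].
det(T) = (-2)*(10) - (-7)*(3) = -20 + 21 = 1.
T⁻¹ = (1/1) * [[10, 7], [-3, -2]].
Dividing each entry by 1 and reducing:
T⁻¹ =
[       10         7 ]
[       -3        -2 ]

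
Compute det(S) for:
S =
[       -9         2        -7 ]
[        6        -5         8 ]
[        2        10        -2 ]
det(S) = 196

Expand along row 0 (cofactor expansion): det(S) = a*(e*i - f*h) - b*(d*i - f*g) + c*(d*h - e*g), where the 3×3 is [[a, b, c], [d, e, f], [g, h, i]].
Minor M_00 = (-5)*(-2) - (8)*(10) = 10 - 80 = -70.
Minor M_01 = (6)*(-2) - (8)*(2) = -12 - 16 = -28.
Minor M_02 = (6)*(10) - (-5)*(2) = 60 + 10 = 70.
det(S) = (-9)*(-70) - (2)*(-28) + (-7)*(70) = 630 + 56 - 490 = 196.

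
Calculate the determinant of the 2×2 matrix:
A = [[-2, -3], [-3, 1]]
-11

For A = [[a, b], [c, d]], det(A) = a*d - b*c.
det(A) = (-2)*(1) - (-3)*(-3) = -2 - 9 = -11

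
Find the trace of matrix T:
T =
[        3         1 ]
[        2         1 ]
tr(T) = 3 + 1 = 4

The trace of a square matrix is the sum of its diagonal entries.
Diagonal entries of T: T[0][0] = 3, T[1][1] = 1.
tr(T) = 3 + 1 = 4.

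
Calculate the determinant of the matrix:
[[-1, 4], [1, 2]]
-6

For a 2×2 matrix [[a, b], [c, d]], det = ad - bc
det = (-1)(2) - (4)(1) = -2 - 4 = -6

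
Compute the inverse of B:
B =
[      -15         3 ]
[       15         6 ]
det(B) = -135
B⁻¹ =
[    -2/45      1/45 ]
[      1/9       1/9 ]

For a 2×2 matrix B = [[a, b], [c, d]] with det(B) ≠ 0, B⁻¹ = (1/det(B)) * [[d, -b], [-c, a]].
det(B) = (-15)*(6) - (3)*(15) = -90 - 45 = -135.
B⁻¹ = (1/-135) * [[6, -3], [-15, -15]].
Dividing each entry by -135 and reducing:
B⁻¹ =
[    -2/45      1/45 ]
[      1/9       1/9 ]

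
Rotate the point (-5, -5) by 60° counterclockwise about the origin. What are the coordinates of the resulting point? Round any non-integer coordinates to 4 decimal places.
(1.8301, -6.8301)

Rotation matrix R(θ) = [[cos θ, -sin θ], [sin θ, cos θ]]; for θ = 60°:
R = [[1/2, -√3/2], [√3/2, 1/2]]
Result: R × [-5, -5]ᵀ = [1/2·-5 + (-√3/2)·-5, √3/2·-5 + (1/2)·-5]ᵀ = (1.8301, -6.8301)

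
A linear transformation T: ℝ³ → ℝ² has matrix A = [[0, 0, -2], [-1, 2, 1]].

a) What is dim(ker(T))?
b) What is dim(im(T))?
dim(ker) = 1, dim(im) = 2

The two rows are not scalar multiples of one another (no single k satisfies row 2 = k × row 1), so they are linearly independent.
Thus rank(A) = 2.
dim(im(T)) = rank(A) = 2.
By the rank-nullity theorem applied to T: ℝ³ → ℝ², rank(A) + nullity(A) = 3 (the domain dimension), so dim(ker(T)) = 3 - 2 = 1.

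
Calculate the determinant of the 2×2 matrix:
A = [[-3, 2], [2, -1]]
-1

For A = [[a, b], [c, d]], det(A) = a*d - b*c.
det(A) = (-3)*(-1) - (2)*(2) = 3 - 4 = -1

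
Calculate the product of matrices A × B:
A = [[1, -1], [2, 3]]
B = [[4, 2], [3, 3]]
[[1, -1], [17, 13]]

Matrix multiplication:
C[0][0] = 1×4 + -1×3 = 1
C[0][1] = 1×2 + -1×3 = -1
C[1][0] = 2×4 + 3×3 = 17
C[1][1] = 2×2 + 3×3 = 13
Result: [[1, -1], [17, 13]]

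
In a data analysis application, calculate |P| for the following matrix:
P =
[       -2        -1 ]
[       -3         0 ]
det(P) = -3

For a 2×2 matrix [[a, b], [c, d]], det = a*d - b*c.
det(P) = (-2)*(0) - (-1)*(-3) = 0 - 3 = -3.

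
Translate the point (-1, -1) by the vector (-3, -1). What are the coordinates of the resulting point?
(-4, -2)

Translation by (-3, -1):
x' = -1 + -3 = -4
y' = -1 + -1 = -2
Homogeneous matrix: [[1, 0, -3], [0, 1, -1], [0, 0, 1]]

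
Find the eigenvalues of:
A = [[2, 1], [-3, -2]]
λ = -1, 1

Solve det(A - λI) = 0. For a 2×2 matrix this is λ² - (trace)λ + det = 0.
trace(A) = 2 - 2 = 0.
det(A) = (2)*(-2) - (1)*(-3) = -4 + 3 = -1.
Characteristic equation: λ² - (0)λ + (-1) = 0.
Discriminant: (0)² - 4*(-1) = 0 + 4 = 4.
Roots: λ = (0 ± √4) / 2 = -1, 1.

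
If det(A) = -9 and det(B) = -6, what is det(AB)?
54

Use the multiplicative property of determinants: det(AB) = det(A)*det(B).
det(AB) = (-9)*(-6) = 54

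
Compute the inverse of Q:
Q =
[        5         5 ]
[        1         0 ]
det(Q) = -5
Q⁻¹ =
[        0         1 ]
[      1/5        -1 ]

For a 2×2 matrix Q = [[a, b], [c, d]] with det(Q) ≠ 0, Q⁻¹ = (1/det(Q)) * [[d, -b], [-c, a]].
det(Q) = (5)*(0) - (5)*(1) = 0 - 5 = -5.
Q⁻¹ = (1/-5) * [[0, -5], [-1, 5]].
Dividing each entry by -5 and reducing:
Q⁻¹ =
[        0         1 ]
[      1/5        -1 ]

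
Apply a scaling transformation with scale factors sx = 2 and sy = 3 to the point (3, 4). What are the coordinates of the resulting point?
(6, 12)

Scaling matrix:
[[2, 0], [0, 3]]
Result: (3 × 2, 4 × 3) = (6, 12)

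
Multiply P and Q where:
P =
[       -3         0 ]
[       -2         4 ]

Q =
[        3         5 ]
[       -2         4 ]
PQ =
[       -9       -15 ]
[      -14         6 ]

Matrix multiplication: (PQ)[i][j] = sum over k of P[i][k] * Q[k][j].
  (PQ)[0][0] = (-3)*(3) + (0)*(-2) = -9
  (PQ)[0][1] = (-3)*(5) + (0)*(4) = -15
  (PQ)[1][0] = (-2)*(3) + (4)*(-2) = -14
  (PQ)[1][1] = (-2)*(5) + (4)*(4) = 6
PQ =
[       -9       -15 ]
[      -14         6 ]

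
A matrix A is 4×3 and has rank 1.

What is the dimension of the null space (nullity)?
2

The rank-nullity theorem for an m×n matrix states:
rank(A) + nullity(A) = n (the number of columns).
Here n = 3 and rank(A) = 1, so nullity(A) = 3 - 1 = 2.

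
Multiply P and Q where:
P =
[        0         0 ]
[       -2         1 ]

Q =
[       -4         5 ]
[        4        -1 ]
PQ =
[        0         0 ]
[       12       -11 ]

Matrix multiplication: (PQ)[i][j] = sum over k of P[i][k] * Q[k][j].
  (PQ)[0][0] = (0)*(-4) + (0)*(4) = 0
  (PQ)[0][1] = (0)*(5) + (0)*(-1) = 0
  (PQ)[1][0] = (-2)*(-4) + (1)*(4) = 12
  (PQ)[1][1] = (-2)*(5) + (1)*(-1) = -11
PQ =
[        0         0 ]
[       12       -11 ]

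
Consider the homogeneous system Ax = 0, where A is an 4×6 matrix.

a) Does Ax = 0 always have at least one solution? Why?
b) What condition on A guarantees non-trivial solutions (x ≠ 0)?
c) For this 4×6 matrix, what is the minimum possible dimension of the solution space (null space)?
a) Yes, x = 0 is always a solution. b) When A has linearly dependent columns (rank < n). c) Minimum nullity = 2.

a) x = 0 satisfies A·0 = 0, so the zero vector is always a solution.
b) Non-trivial solutions exist iff the columns of A are linearly dependent, equivalently rank(A) < n (the number of columns).
c) By rank-nullity, rank(A) + nullity(A) = n = 6. Since A has only 4 rows, rank(A) ≤ 4, so nullity(A) ≥ 6 - 4 = 2.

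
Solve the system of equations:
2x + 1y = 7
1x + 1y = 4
x = 3, y = 1

Use elimination (row reduction):
Equation 1: 2x + 1y = 7.
Equation 2: 1x + 1y = 4.
Multiply Eq1 by 1 and Eq2 by 2: 2x + 1y = 7;  2x + 2y = 8.
Subtract: (1)y = 1, so y = 1.
Back-substitute into Eq1: 2x + 1*(1) = 7, so x = 3.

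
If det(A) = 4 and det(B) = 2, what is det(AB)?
8

Use the multiplicative property of determinants: det(AB) = det(A)*det(B).
det(AB) = (4)*(2) = 8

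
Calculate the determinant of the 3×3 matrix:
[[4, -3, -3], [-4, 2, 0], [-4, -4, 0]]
-72

Expansion along first row:
det = 4·det([[2,0],[-4,0]]) - -3·det([[-4,0],[-4,0]]) + -3·det([[-4,2],[-4,-4]])
    = 4·(2·0 - 0·-4) - -3·(-4·0 - 0·-4) + -3·(-4·-4 - 2·-4)
    = 4·0 - -3·0 + -3·24
    = 0 + 0 + -72 = -72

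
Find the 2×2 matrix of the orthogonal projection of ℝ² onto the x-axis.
[[1, 0], [0, 0]]

The orthogonal projection onto the line spanned by a nonzero vector u = (a, b) has matrix P = (u uᵀ) / (uᵀ u) = (1/(a² + b²)) · [[a², ab], [ab, b²]].
Here u = (1, 0), so a² + b² = 1 + 0 = 1.
P = (1/1) · [[1, 0], [0, 0]] = [[1, 0], [0, 0]].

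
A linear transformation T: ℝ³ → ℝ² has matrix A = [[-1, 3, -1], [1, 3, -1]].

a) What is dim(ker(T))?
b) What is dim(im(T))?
dim(ker) = 1, dim(im) = 2

The two rows are not scalar multiples of one another (no single k satisfies row 2 = k × row 1), so they are linearly independent.
Thus rank(A) = 2.
dim(im(T)) = rank(A) = 2.
By the rank-nullity theorem applied to T: ℝ³ → ℝ², rank(A) + nullity(A) = 3 (the domain dimension), so dim(ker(T)) = 3 - 2 = 1.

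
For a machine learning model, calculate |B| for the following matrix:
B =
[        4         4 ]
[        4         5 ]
det(B) = 4

For a 2×2 matrix [[a, b], [c, d]], det = a*d - b*c.
det(B) = (4)*(5) - (4)*(4) = 20 - 16 = 4.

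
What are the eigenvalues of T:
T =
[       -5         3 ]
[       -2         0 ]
λ = -3, -2

Solve det(T - λI) = 0. For a 2×2 matrix the characteristic equation is λ² - (trace)λ + det = 0.
trace(T) = a + d = -5 + 0 = -5.
det(T) = a*d - b*c = (-5)*(0) - (3)*(-2) = 0 + 6 = 6.
Characteristic equation: λ² - (-5)λ + (6) = 0.
Discriminant = (-5)² - 4*(6) = 25 - 24 = 1.
λ = (-5 ± √1) / 2 = (-5 ± 1) / 2 = -3, -2.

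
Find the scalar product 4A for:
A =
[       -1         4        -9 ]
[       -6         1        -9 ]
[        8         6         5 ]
4A =
[       -4        16       -36 ]
[      -24         4       -36 ]
[       32        24        20 ]

Scalar multiplication is elementwise: (4A)[i][j] = 4 * A[i][j].
  (4A)[0][0] = 4 * (-1) = -4
  (4A)[0][1] = 4 * (4) = 16
  (4A)[0][2] = 4 * (-9) = -36
  (4A)[1][0] = 4 * (-6) = -24
  (4A)[1][1] = 4 * (1) = 4
  (4A)[1][2] = 4 * (-9) = -36
  (4A)[2][0] = 4 * (8) = 32
  (4A)[2][1] = 4 * (6) = 24
  (4A)[2][2] = 4 * (5) = 20
4A =
[       -4        16       -36 ]
[      -24         4       -36 ]
[       32        24        20 ]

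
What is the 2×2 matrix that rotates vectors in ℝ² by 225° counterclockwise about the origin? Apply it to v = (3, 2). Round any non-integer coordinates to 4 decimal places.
R = [[-√2/2, √2/2], [-√2/2, -√2/2]]; R·v = (-0.7071, -3.5355)

A counterclockwise rotation by angle θ in ℝ² has matrix R(θ) = [[cos θ, -sin θ], [sin θ, cos θ]].
For θ = 225°: cos θ = -√2/2, sin θ = -√2/2.
R(225°) = [[-√2/2, √2/2], [-√2/2, -√2/2]].
R·v = [-√2/2·3 + (√2/2)·2, -√2/2·3 + -√2/2·2] = (-0.7071, -3.5355).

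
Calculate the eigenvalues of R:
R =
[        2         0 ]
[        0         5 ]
λ = 2, 5

Solve det(R - λI) = 0. For a 2×2 matrix the characteristic equation is λ² - (trace)λ + det = 0.
trace(R) = a + d = 2 + 5 = 7.
det(R) = a*d - b*c = (2)*(5) - (0)*(0) = 10 - 0 = 10.
Characteristic equation: λ² - (7)λ + (10) = 0.
Discriminant = (7)² - 4*(10) = 49 - 40 = 9.
λ = (7 ± √9) / 2 = (7 ± 3) / 2 = 2, 5.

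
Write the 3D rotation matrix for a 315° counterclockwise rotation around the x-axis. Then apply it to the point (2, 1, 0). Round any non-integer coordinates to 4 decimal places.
R = [[1, 0, 0], [0, √2/2, √2/2], [0, -√2/2, √2/2]]; R·(2, 1, 0) = (2.0000, 0.7071, -0.7071)

Rotation matrix for 315° around x-axis:
cos(315°) = √2/2, sin(315°) = -√2/2
R = [[1, 0, 0], [0, √2/2, √2/2], [0, -√2/2, √2/2]]
Apply to (2, 1, 0): R·[2, 1, 0]ᵀ = (2.0000, 0.7071, -0.7071)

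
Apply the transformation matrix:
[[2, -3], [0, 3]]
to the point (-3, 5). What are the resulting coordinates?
(-21, 15)

Matrix multiplication:
[[2, -3], [0, 3]] × [-3, 5]ᵀ
= [2×-3 + -3×5, 0×-3 + 3×5]ᵀ
= [-21.0000, 15.0000]ᵀ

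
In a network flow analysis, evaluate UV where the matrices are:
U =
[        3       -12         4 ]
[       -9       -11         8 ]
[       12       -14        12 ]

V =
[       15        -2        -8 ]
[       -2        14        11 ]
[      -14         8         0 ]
UV =
[       13      -142      -156 ]
[     -225       -72       -49 ]
[       40      -124      -250 ]

Matrix multiplication: (UV)[i][j] = sum over k of U[i][k] * V[k][j].
  (UV)[0][0] = (3)*(15) + (-12)*(-2) + (4)*(-14) = 13
  (UV)[0][1] = (3)*(-2) + (-12)*(14) + (4)*(8) = -142
  (UV)[0][2] = (3)*(-8) + (-12)*(11) + (4)*(0) = -156
  (UV)[1][0] = (-9)*(15) + (-11)*(-2) + (8)*(-14) = -225
  (UV)[1][1] = (-9)*(-2) + (-11)*(14) + (8)*(8) = -72
  (UV)[1][2] = (-9)*(-8) + (-11)*(11) + (8)*(0) = -49
  (UV)[2][0] = (12)*(15) + (-14)*(-2) + (12)*(-14) = 40
  (UV)[2][1] = (12)*(-2) + (-14)*(14) + (12)*(8) = -124
  (UV)[2][2] = (12)*(-8) + (-14)*(11) + (12)*(0) = -250
UV =
[       13      -142      -156 ]
[     -225       -72       -49 ]
[       40      -124      -250 ]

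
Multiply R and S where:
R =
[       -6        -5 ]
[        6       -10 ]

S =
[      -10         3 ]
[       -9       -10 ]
RS =
[      105        32 ]
[       30       118 ]

Matrix multiplication: (RS)[i][j] = sum over k of R[i][k] * S[k][j].
  (RS)[0][0] = (-6)*(-10) + (-5)*(-9) = 105
  (RS)[0][1] = (-6)*(3) + (-5)*(-10) = 32
  (RS)[1][0] = (6)*(-10) + (-10)*(-9) = 30
  (RS)[1][1] = (6)*(3) + (-10)*(-10) = 118
RS =
[      105        32 ]
[       30       118 ]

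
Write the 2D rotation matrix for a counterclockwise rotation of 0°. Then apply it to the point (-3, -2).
R = [[1, 0], [0, 1]]; R·(-3, -2) = (-3, -2)

Rotation matrix formula: R(θ) = [[cos θ, -sin θ], [sin θ, cos θ]]
For θ = 0°:
cos(0°) = 1
sin(0°) = 0
R = [[1, 0], [0, 1]]
Apply to (-3, -2): [1·-3 + (0)·-2, 0·-3 + 1·-2] = (-3, -2)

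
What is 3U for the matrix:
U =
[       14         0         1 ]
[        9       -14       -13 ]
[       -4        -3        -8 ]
3U =
[       42         0         3 ]
[       27       -42       -39 ]
[      -12        -9       -24 ]

Scalar multiplication is elementwise: (3U)[i][j] = 3 * U[i][j].
  (3U)[0][0] = 3 * (14) = 42
  (3U)[0][1] = 3 * (0) = 0
  (3U)[0][2] = 3 * (1) = 3
  (3U)[1][0] = 3 * (9) = 27
  (3U)[1][1] = 3 * (-14) = -42
  (3U)[1][2] = 3 * (-13) = -39
  (3U)[2][0] = 3 * (-4) = -12
  (3U)[2][1] = 3 * (-3) = -9
  (3U)[2][2] = 3 * (-8) = -24
3U =
[       42         0         3 ]
[       27       -42       -39 ]
[      -12        -9       -24 ]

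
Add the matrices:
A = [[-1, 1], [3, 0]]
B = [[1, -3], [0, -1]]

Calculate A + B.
[[0, -2], [3, -1]]

Add corresponding elements:
(-1)+(1)=0
(1)+(-3)=-2
(3)+(0)=3
(0)+(-1)=-1
A + B = [[0, -2], [3, -1]]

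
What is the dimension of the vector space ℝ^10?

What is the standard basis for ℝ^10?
Dimension = 10; standard basis = {e_1, e_2, e_3, …, e_10}

ℝ^10 is the space of 10-tuples of real numbers; its dimension is 10.
The standard basis consists of 10 vectors: e_1, e_2, e_3, …, e_10, where e_i is the vector with 1 in position i and 0 elsewhere.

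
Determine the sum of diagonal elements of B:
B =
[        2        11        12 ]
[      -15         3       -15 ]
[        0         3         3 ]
tr(B) = 2 + 3 + 3 = 8

The trace of a square matrix is the sum of its diagonal entries.
Diagonal entries of B: B[0][0] = 2, B[1][1] = 3, B[2][2] = 3.
tr(B) = 2 + 3 + 3 = 8.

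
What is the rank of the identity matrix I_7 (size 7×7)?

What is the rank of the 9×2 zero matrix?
rank(I_7) = 7, rank(0) = 0

The identity I_7 has 7 columns that are the standard basis vectors e_1, …, e_7. These are linearly independent, so all 7 columns are pivots and rank(I_7) = 7.
The 9×2 zero matrix has every entry zero, so every row is the zero row and there are no pivots; rank(0) = 0.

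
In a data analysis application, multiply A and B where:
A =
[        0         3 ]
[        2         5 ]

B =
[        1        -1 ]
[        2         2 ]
AB =
[        6         6 ]
[       12         8 ]

Matrix multiplication: (AB)[i][j] = sum over k of A[i][k] * B[k][j].
  (AB)[0][0] = (0)*(1) + (3)*(2) = 6
  (AB)[0][1] = (0)*(-1) + (3)*(2) = 6
  (AB)[1][0] = (2)*(1) + (5)*(2) = 12
  (AB)[1][1] = (2)*(-1) + (5)*(2) = 8
AB =
[        6         6 ]
[       12         8 ]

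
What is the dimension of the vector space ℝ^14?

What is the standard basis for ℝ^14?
Dimension = 14; standard basis = {e_1, e_2, e_3, …, e_14}

ℝ^14 is the space of 14-tuples of real numbers; its dimension is 14.
The standard basis consists of 14 vectors: e_1, e_2, e_3, …, e_14, where e_i is the vector with 1 in position i and 0 elsewhere.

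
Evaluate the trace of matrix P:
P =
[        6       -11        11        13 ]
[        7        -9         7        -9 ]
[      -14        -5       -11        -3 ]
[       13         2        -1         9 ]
tr(P) = 6 - 9 - 11 + 9 = -5

The trace of a square matrix is the sum of its diagonal entries.
Diagonal entries of P: P[0][0] = 6, P[1][1] = -9, P[2][2] = -11, P[3][3] = 9.
tr(P) = 6 - 9 - 11 + 9 = -5.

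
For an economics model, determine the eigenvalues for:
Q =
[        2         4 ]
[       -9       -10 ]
λ = -4, -4

Solve det(Q - λI) = 0. For a 2×2 matrix the characteristic equation is λ² - (trace)λ + det = 0.
trace(Q) = a + d = 2 - 10 = -8.
det(Q) = a*d - b*c = (2)*(-10) - (4)*(-9) = -20 + 36 = 16.
Characteristic equation: λ² - (-8)λ + (16) = 0.
Discriminant = (-8)² - 4*(16) = 64 - 64 = 0.
λ = (-8 ± √0) / 2 = (-8 ± 0) / 2 = -4, -4.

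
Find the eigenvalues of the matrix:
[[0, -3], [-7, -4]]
λ = -7 and λ = 3

Characteristic equation: det(A - λI) = 0
λ² - (trace)λ + (det) = 0
λ² - (-4)λ + (-21) = 0
λ² + 4λ - 21 = 0
Solving: λ = -7, 3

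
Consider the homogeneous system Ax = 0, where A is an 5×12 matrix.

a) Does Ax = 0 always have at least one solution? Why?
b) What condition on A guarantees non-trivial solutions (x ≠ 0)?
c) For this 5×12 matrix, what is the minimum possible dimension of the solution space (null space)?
a) Yes, x = 0 is always a solution. b) When A has linearly dependent columns (rank < n). c) Minimum nullity = 7.

a) x = 0 satisfies A·0 = 0, so the zero vector is always a solution.
b) Non-trivial solutions exist iff the columns of A are linearly dependent, equivalently rank(A) < n (the number of columns).
c) By rank-nullity, rank(A) + nullity(A) = n = 12. Since A has only 5 rows, rank(A) ≤ 5, so nullity(A) ≥ 12 - 5 = 7.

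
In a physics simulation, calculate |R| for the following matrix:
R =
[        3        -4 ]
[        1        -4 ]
det(R) = -8

For a 2×2 matrix [[a, b], [c, d]], det = a*d - b*c.
det(R) = (3)*(-4) - (-4)*(1) = -12 + 4 = -8.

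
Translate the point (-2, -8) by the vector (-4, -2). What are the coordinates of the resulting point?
(-6, -10)

Translation by (-4, -2):
x' = -2 + -4 = -6
y' = -8 + -2 = -10
Homogeneous matrix: [[1, 0, -4], [0, 1, -2], [0, 0, 1]]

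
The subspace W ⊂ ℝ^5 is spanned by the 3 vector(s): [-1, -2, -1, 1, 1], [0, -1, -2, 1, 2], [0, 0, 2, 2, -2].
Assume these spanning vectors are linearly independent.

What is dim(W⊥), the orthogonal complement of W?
dim(W⊥) = 2

For any subspace W of ℝ^n, dim(W) + dim(W⊥) = n (the whole-space dimension).
Here the given 3 vectors are linearly independent, so dim(W) = 3.
Thus dim(W⊥) = n - dim(W) = 5 - 3 = 2.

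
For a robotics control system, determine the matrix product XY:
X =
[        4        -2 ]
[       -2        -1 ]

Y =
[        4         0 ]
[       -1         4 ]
XY =
[       18        -8 ]
[       -7        -4 ]

Matrix multiplication: (XY)[i][j] = sum over k of X[i][k] * Y[k][j].
  (XY)[0][0] = (4)*(4) + (-2)*(-1) = 18
  (XY)[0][1] = (4)*(0) + (-2)*(4) = -8
  (XY)[1][0] = (-2)*(4) + (-1)*(-1) = -7
  (XY)[1][1] = (-2)*(0) + (-1)*(4) = -4
XY =
[       18        -8 ]
[       -7        -4 ]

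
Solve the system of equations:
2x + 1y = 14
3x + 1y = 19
x = 5, y = 4

Use elimination (row reduction):
Equation 1: 2x + 1y = 14.
Equation 2: 3x + 1y = 19.
Multiply Eq1 by 3 and Eq2 by 2: 6x + 3y = 42;  6x + 2y = 38.
Subtract: (-1)y = -4, so y = 4.
Back-substitute into Eq1: 2x + 1*(4) = 14, so x = 5.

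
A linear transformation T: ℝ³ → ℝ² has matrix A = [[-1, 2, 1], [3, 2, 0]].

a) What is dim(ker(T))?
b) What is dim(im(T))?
dim(ker) = 1, dim(im) = 2

The two rows are not scalar multiples of one another (no single k satisfies row 2 = k × row 1), so they are linearly independent.
Thus rank(A) = 2.
dim(im(T)) = rank(A) = 2.
By the rank-nullity theorem applied to T: ℝ³ → ℝ², rank(A) + nullity(A) = 3 (the domain dimension), so dim(ker(T)) = 3 - 2 = 1.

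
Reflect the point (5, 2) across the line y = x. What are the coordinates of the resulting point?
(2, 5)

Reflection across line y = x: (5, 2) → (2, 5)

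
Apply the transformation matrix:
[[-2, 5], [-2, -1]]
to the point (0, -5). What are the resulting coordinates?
(-25, 5)

Matrix multiplication:
[[-2, 5], [-2, -1]] × [0, -5]ᵀ
= [-2×0 + 5×-5, -2×0 + -1×-5]ᵀ
= [-25.0000, 5.0000]ᵀ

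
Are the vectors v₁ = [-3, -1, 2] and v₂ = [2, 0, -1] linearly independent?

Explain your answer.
Yes, linearly independent

Two vectors are linearly dependent iff one is a scalar multiple of the other.
No single scalar k satisfies v₂ = k·v₁ (the ratios of corresponding entries disagree), so v₁ and v₂ are linearly independent.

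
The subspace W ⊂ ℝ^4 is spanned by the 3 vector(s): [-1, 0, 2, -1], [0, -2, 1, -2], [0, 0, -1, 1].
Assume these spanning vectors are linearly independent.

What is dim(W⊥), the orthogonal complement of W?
dim(W⊥) = 1

For any subspace W of ℝ^n, dim(W) + dim(W⊥) = n (the whole-space dimension).
Here the given 3 vectors are linearly independent, so dim(W) = 3.
Thus dim(W⊥) = n - dim(W) = 4 - 3 = 1.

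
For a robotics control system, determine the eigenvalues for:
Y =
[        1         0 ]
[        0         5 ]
λ = 1, 5

Solve det(Y - λI) = 0. For a 2×2 matrix the characteristic equation is λ² - (trace)λ + det = 0.
trace(Y) = a + d = 1 + 5 = 6.
det(Y) = a*d - b*c = (1)*(5) - (0)*(0) = 5 - 0 = 5.
Characteristic equation: λ² - (6)λ + (5) = 0.
Discriminant = (6)² - 4*(5) = 36 - 20 = 16.
λ = (6 ± √16) / 2 = (6 ± 4) / 2 = 1, 5.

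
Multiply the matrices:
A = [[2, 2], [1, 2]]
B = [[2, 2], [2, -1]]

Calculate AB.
[[8, 2], [6, 0]]

Each entry (i,j) of AB = sum over k of A[i][k]*B[k][j].
(AB)[0][0] = (2)*(2) + (2)*(2) = 8
(AB)[0][1] = (2)*(2) + (2)*(-1) = 2
(AB)[1][0] = (1)*(2) + (2)*(2) = 6
(AB)[1][1] = (1)*(2) + (2)*(-1) = 0
AB = [[8, 2], [6, 0]]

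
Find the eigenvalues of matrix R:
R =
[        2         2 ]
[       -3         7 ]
λ = 4, 5

Solve det(R - λI) = 0. For a 2×2 matrix the characteristic equation is λ² - (trace)λ + det = 0.
trace(R) = a + d = 2 + 7 = 9.
det(R) = a*d - b*c = (2)*(7) - (2)*(-3) = 14 + 6 = 20.
Characteristic equation: λ² - (9)λ + (20) = 0.
Discriminant = (9)² - 4*(20) = 81 - 80 = 1.
λ = (9 ± √1) / 2 = (9 ± 1) / 2 = 4, 5.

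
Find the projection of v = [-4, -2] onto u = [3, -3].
[-1, 1]

The projection of v onto u is proj_u(v) = ((v·u) / (u·u)) · u.
v·u = (-4)*(3) + (-2)*(-3) = -6.
u·u = (3)*(3) + (-3)*(-3) = 18.
coefficient = -6 / 18 = -1/3.
proj_u(v) = -1/3 · [3, -3] = [-1, 1].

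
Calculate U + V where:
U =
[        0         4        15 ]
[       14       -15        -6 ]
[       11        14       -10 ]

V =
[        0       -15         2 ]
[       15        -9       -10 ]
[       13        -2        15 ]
U + V =
[        0       -11        17 ]
[       29       -24       -16 ]
[       24        12         5 ]

Matrix addition is elementwise: (U+V)[i][j] = U[i][j] + V[i][j].
  (U+V)[0][0] = (0) + (0) = 0
  (U+V)[0][1] = (4) + (-15) = -11
  (U+V)[0][2] = (15) + (2) = 17
  (U+V)[1][0] = (14) + (15) = 29
  (U+V)[1][1] = (-15) + (-9) = -24
  (U+V)[1][2] = (-6) + (-10) = -16
  (U+V)[2][0] = (11) + (13) = 24
  (U+V)[2][1] = (14) + (-2) = 12
  (U+V)[2][2] = (-10) + (15) = 5
U + V =
[        0       -11        17 ]
[       29       -24       -16 ]
[       24        12         5 ]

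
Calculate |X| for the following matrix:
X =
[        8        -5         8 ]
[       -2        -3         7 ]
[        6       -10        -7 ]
det(X) = 892

Expand along row 0 (cofactor expansion): det(X) = a*(e*i - f*h) - b*(d*i - f*g) + c*(d*h - e*g), where the 3×3 is [[a, b, c], [d, e, f], [g, h, i]].
Minor M_00 = (-3)*(-7) - (7)*(-10) = 21 + 70 = 91.
Minor M_01 = (-2)*(-7) - (7)*(6) = 14 - 42 = -28.
Minor M_02 = (-2)*(-10) - (-3)*(6) = 20 + 18 = 38.
det(X) = (8)*(91) - (-5)*(-28) + (8)*(38) = 728 - 140 + 304 = 892.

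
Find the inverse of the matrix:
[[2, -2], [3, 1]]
[[1/8, 1/4], [-3/8, 1/4]]

For [[a,b],[c,d]], inverse = (1/det)·[[d,-b],[-c,a]]
det = 2·1 - -2·3 = 8
Inverse = (1/8)·[[1, 2], [-3, 2]]
        = [[1/8, 1/4], [-3/8, 1/4]]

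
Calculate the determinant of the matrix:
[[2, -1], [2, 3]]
8

For a 2×2 matrix [[a, b], [c, d]], det = ad - bc
det = (2)(3) - (-1)(2) = 6 - -2 = 8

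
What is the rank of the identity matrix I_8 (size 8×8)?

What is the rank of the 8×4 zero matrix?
rank(I_8) = 8, rank(0) = 0

The identity I_8 has 8 columns that are the standard basis vectors e_1, …, e_8. These are linearly independent, so all 8 columns are pivots and rank(I_8) = 8.
The 8×4 zero matrix has every entry zero, so every row is the zero row and there are no pivots; rank(0) = 0.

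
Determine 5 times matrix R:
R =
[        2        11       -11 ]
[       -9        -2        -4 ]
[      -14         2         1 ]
5R =
[       10        55       -55 ]
[      -45       -10       -20 ]
[      -70        10         5 ]

Scalar multiplication is elementwise: (5R)[i][j] = 5 * R[i][j].
  (5R)[0][0] = 5 * (2) = 10
  (5R)[0][1] = 5 * (11) = 55
  (5R)[0][2] = 5 * (-11) = -55
  (5R)[1][0] = 5 * (-9) = -45
  (5R)[1][1] = 5 * (-2) = -10
  (5R)[1][2] = 5 * (-4) = -20
  (5R)[2][0] = 5 * (-14) = -70
  (5R)[2][1] = 5 * (2) = 10
  (5R)[2][2] = 5 * (1) = 5
5R =
[       10        55       -55 ]
[      -45       -10       -20 ]
[      -70        10         5 ]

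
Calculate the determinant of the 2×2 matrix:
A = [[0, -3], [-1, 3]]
-3

For A = [[a, b], [c, d]], det(A) = a*d - b*c.
det(A) = (0)*(3) - (-3)*(-1) = 0 - 3 = -3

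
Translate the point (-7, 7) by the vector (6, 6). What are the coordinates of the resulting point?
(-1, 13)

Translation by (6, 6):
x' = -7 + 6 = -1
y' = 7 + 6 = 13
Homogeneous matrix: [[1, 0, 6], [0, 1, 6], [0, 0, 1]]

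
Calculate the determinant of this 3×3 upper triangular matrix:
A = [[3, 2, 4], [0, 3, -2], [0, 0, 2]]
18

The determinant of a triangular matrix is the product of its diagonal entries (the off-diagonal entries above the diagonal do not affect it).
det(A) = (3) * (3) * (2) = 18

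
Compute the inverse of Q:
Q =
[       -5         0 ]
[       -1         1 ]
det(Q) = -5
Q⁻¹ =
[     -1/5         0 ]
[     -1/5         1 ]

For a 2×2 matrix Q = [[a, b], [c, d]] with det(Q) ≠ 0, Q⁻¹ = (1/det(Q)) * [[d, -b], [-c, a]].
det(Q) = (-5)*(1) - (0)*(-1) = -5 - 0 = -5.
Q⁻¹ = (1/-5) * [[1, 0], [1, -5]].
Dividing each entry by -5 and reducing:
Q⁻¹ =
[     -1/5         0 ]
[     -1/5         1 ]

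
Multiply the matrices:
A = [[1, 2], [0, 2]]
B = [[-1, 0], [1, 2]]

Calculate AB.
[[1, 4], [2, 4]]

Each entry (i,j) of AB = sum over k of A[i][k]*B[k][j].
(AB)[0][0] = (1)*(-1) + (2)*(1) = 1
(AB)[0][1] = (1)*(0) + (2)*(2) = 4
(AB)[1][0] = (0)*(-1) + (2)*(1) = 2
(AB)[1][1] = (0)*(0) + (2)*(2) = 4
AB = [[1, 4], [2, 4]]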